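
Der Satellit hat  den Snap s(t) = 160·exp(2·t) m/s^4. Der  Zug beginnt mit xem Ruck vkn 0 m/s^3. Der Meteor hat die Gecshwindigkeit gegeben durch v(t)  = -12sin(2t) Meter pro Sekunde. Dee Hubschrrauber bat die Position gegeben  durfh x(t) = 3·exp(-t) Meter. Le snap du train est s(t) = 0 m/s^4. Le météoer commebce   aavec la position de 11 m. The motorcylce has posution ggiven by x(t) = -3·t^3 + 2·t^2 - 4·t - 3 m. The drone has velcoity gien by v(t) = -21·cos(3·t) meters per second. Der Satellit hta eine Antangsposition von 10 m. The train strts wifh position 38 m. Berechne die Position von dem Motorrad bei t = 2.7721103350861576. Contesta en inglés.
From the given position equation x(t) = -3·t^3 + 2·t^2 - 4·t - 3, we substitute t = 2.7721103350861576 to get x = -62.6268914856085.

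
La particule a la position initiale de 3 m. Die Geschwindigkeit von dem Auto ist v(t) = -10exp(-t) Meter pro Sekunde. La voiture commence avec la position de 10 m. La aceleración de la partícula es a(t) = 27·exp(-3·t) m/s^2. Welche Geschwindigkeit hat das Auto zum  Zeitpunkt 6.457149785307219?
Mit v(t) = -10·exp(-t) und Einsetzen von t = 6.457149785307219, finden wir v = -0.0156926207614615.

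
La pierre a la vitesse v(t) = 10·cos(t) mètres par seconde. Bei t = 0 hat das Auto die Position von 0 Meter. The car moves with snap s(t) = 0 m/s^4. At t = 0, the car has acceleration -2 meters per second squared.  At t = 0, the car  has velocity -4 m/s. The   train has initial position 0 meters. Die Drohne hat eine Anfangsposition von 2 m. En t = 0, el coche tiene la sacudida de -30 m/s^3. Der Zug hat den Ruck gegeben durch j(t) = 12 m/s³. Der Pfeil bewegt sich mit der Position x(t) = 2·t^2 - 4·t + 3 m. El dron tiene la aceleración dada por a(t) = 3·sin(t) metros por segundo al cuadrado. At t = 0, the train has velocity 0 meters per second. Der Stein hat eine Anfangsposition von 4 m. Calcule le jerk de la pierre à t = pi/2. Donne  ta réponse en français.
En partant de la vitesse v(t) = 10·cos(t), nous prenons 2 dérivées. En dérivant la vitesse, nous obtenons l'accélération: a(t) = -10·sin(t). La dérivée de l'accélération donne le jerk: j(t) = -10·cos(t). De l'équation du jerk j(t) = -10·cos(t), nous substituons t = pi/2 pour obtenir j = 0.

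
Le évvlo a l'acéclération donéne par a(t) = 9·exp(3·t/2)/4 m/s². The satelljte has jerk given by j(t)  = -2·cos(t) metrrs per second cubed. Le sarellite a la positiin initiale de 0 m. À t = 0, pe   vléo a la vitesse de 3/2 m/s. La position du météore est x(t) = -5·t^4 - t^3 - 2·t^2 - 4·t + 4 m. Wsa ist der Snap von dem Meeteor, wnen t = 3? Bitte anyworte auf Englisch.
To solve this, we need to take 4 derivatives of our position equation x(t) = -5·t^4 - t^3 - 2·t^2 - 4·t + 4. Differentiating position, we get velocity: v(t) = -20·t^3 - 3·t^2 - 4·t - 4. The derivative of velocity gives acceleration: a(t) = -60·t^2 - 6·t - 4. Differentiating acceleration, we get jerk: j(t) = -120·t - 6. The derivative of jerk gives snap: s(t) = -120. Using s(t) = -120 and substituting t = 3, we find s = -120.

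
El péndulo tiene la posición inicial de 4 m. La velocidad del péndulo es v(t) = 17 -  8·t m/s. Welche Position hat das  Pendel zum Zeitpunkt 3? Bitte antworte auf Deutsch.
Wir müssen unsere Gleichung für die Geschwindigkeit v(t) = 17 - 8·t 1-mal integrieren. Das Integral von der Geschwindigkeit ist die Position. Mit x(0) = 4 erhalten wir x(t) = -4·t^2 + 17·t + 4. Wir haben die Position x(t) = -4·t^2 + 17·t + 4. Durch Einsetzen von t = 3: x(3) = 19.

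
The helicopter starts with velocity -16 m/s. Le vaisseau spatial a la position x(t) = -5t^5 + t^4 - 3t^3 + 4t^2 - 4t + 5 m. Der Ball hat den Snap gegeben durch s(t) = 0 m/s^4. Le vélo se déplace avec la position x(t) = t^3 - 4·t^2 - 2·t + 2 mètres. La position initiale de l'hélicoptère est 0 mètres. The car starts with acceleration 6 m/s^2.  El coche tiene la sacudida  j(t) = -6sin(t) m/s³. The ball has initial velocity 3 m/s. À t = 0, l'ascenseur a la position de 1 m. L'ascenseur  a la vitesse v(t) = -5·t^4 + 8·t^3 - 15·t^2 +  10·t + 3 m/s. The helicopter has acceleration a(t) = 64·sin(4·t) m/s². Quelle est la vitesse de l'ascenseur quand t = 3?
Nous avons la vitesse v(t) = -5·t^4 + 8·t^3 - 15·t^2 + 10·t + 3. En substituant t = 3: v(3) = -291.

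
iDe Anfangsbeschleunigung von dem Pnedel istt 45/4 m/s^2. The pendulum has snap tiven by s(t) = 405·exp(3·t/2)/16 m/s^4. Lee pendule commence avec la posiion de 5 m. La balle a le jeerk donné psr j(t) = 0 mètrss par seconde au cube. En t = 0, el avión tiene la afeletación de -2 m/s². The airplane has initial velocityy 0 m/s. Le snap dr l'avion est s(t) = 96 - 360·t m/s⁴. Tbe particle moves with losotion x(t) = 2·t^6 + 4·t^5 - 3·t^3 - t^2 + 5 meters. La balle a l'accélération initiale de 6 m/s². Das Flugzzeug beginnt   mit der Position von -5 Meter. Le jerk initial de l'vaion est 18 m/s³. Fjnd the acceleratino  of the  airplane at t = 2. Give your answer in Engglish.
Starting from snap s(t) = 96 - 360·t, we take 2 integrals. The integral of snap is jerk. Using j(0) = 18, we get j(t) = -180·t^2 + 96·t + 18. Finding the antiderivative of j(t) and using a(0) = -2: a(t) = -60·t^3 + 48·t^2 + 18·t - 2. From the given acceleration equation a(t) = -60·t^3 + 48·t^2 + 18·t - 2, we substitute t = 2 to get a = -254.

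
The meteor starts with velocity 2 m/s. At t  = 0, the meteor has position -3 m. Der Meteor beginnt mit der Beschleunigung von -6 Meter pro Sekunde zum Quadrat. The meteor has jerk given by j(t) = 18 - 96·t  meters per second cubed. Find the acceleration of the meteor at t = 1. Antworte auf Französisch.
En partant du jerk j(t) = 18 - 96·t, nous prenons 1 intégrale. En intégrant le jerk et en utilisant la condition initiale a(0) = -6, nous obtenons a(t) = -48·t^2 + 18·t - 6. En utilisant a(t) = -48·t^2 + 18·t - 6 et en substituant t = 1, nous trouvons a = -36.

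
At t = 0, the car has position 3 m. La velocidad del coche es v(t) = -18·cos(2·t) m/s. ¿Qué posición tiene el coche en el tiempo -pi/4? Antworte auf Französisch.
Nous devons intégrer notre équation de la vitesse v(t) = -18·cos(2·t) 1 fois. L'intégrale de la vitesse, avec x(0) = 3, donne la position: x(t) = 3 - 9·sin(2·t). En utilisant x(t) = 3 - 9·sin(2·t) et en substituant t = -pi/4, nous trouvons x = 12.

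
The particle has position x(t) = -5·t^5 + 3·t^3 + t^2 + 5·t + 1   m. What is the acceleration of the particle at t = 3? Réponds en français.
Nous devons dériver notre équation de la position x(t) = -5·t^5 + 3·t^3 + t^2 + 5·t + 1 2 fois. En dérivant la position, nous obtenons la vitesse: v(t) = -25·t^4 + 9·t^2 + 2·t + 5. En prenant d/dt de v(t), nous trouvons a(t) = -100·t^3 + 18·t + 2. De l'équation de l'accélération a(t) = -100·t^3 + 18·t + 2, nous substituons t = 3 pour obtenir a = -2644.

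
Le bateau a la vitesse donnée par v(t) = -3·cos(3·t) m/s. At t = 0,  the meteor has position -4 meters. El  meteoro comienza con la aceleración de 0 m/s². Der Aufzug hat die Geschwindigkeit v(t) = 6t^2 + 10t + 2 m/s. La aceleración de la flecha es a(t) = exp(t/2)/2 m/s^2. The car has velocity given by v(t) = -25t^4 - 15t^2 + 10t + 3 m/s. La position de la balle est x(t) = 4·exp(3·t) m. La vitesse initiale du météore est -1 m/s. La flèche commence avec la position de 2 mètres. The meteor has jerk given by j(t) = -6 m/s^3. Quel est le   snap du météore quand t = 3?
Pour résoudre ceci, nous devons prendre 1 dérivée de notre équation du jerk j(t) = -6. En dérivant le jerk, nous obtenons le snap: s(t) = 0. De l'équation du snap s(t) = 0, nous substituons t = 3 pour obtenir s = 0.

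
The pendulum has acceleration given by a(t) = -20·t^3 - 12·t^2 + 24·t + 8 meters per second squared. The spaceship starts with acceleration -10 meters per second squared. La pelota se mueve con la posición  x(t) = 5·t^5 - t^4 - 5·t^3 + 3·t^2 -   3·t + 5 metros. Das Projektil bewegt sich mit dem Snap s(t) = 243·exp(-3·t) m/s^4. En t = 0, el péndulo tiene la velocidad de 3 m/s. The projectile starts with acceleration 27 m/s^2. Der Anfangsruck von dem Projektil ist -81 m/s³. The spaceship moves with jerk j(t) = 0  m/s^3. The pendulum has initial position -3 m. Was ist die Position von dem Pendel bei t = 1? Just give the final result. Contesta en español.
x(1) = 6.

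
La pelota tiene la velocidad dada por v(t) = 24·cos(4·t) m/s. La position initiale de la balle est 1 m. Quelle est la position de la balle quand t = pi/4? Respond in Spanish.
Partiendo de la velocidad v(t) = 24·cos(4·t), tomamos 1 antiderivada. La antiderivada de la velocidad es la posición. Usando x(0) = 1, obtenemos x(t) = 6·sin(4·t) + 1. Usando x(t) = 6·sin(4·t) + 1 y sustituyendo t = pi/4, encontramos x = 1.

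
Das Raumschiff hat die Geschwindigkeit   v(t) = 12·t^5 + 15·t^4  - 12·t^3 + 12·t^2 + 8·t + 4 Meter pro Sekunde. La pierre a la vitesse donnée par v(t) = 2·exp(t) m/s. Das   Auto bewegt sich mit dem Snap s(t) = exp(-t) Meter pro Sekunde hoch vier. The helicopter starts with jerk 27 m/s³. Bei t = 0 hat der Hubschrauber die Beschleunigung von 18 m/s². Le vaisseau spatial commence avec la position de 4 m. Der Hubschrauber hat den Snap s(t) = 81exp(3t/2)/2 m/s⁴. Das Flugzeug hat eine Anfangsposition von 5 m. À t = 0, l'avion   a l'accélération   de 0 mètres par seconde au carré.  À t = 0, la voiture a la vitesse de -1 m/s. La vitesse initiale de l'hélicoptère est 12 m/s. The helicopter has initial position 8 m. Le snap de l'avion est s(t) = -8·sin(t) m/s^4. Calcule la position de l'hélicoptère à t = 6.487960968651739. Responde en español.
Debemos encontrar la antiderivada de nuestra ecuación del snap s(t) = 81·exp(3·t/2)/2 4 veces. Tomando ∫s(t)dt y aplicando j(0) = 27, encontramos j(t) = 27·exp(3·t/2). La antiderivada de la sacudida, con a(0) = 18, da la aceleración: a(t) = 18·exp(3·t/2). La integral de la aceleración, con v(0) = 12, da la velocidad: v(t) = 12·exp(3·t/2). La integral de la velocidad, con x(0) = 8, da la posición: x(t) = 8·exp(3·t/2). Usando x(t) = 8·exp(3·t/2) y sustituyendo t = 6.487960968651739, encontramos x = 134777.829541549.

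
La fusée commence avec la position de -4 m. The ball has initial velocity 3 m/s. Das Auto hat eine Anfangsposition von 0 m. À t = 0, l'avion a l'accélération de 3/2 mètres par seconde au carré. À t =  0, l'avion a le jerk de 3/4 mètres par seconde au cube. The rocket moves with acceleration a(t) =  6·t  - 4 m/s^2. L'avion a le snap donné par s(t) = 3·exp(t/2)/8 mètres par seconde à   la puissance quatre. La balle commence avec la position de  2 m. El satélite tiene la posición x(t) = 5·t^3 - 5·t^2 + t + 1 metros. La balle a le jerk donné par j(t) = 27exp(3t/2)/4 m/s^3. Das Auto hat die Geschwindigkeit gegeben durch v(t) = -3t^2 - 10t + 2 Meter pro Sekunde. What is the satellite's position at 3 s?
We have position x(t) = 5·t^3 - 5·t^2 + t + 1. Substituting t = 3: x(3) = 94.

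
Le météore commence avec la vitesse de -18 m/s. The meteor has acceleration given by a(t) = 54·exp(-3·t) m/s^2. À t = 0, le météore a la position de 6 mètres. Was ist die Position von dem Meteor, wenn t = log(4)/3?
Wir müssen die Stammfunktion unserer Gleichung für die Beschleunigung a(t) = 54·exp(-3·t) 2-mal finden. Die Stammfunktion von der Beschleunigung ist die Geschwindigkeit. Mit v(0) = -18 erhalten wir v(t) = -18·exp(-3·t). Mit ∫v(t)dt und Anwendung von x(0) = 6, finden wir x(t) = 6·exp(-3·t). Aus der Gleichung für die Position x(t) = 6·exp(-3·t), setzen wir t = log(4)/3 ein und erhalten x = 3/2.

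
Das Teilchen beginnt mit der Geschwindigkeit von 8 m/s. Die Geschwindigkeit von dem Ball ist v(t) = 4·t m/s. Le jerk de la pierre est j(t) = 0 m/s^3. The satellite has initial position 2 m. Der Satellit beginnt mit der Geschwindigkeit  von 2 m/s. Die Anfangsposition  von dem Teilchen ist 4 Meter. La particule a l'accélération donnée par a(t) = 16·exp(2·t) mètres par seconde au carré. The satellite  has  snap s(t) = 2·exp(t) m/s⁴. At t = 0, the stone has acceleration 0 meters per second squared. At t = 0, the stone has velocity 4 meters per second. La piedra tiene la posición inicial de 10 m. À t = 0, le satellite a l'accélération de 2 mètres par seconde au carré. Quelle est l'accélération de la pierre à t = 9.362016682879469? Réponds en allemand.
Wir müssen unsere Gleichung für den Ruck j(t) = 0 1-mal integrieren. Das Integral von dem Ruck ist die Beschleunigung. Mit a(0) = 0 erhalten wir a(t) = 0. Wir haben die Beschleunigung a(t) = 0. Durch Einsetzen von t = 9.362016682879469: a(9.362016682879469) = 0.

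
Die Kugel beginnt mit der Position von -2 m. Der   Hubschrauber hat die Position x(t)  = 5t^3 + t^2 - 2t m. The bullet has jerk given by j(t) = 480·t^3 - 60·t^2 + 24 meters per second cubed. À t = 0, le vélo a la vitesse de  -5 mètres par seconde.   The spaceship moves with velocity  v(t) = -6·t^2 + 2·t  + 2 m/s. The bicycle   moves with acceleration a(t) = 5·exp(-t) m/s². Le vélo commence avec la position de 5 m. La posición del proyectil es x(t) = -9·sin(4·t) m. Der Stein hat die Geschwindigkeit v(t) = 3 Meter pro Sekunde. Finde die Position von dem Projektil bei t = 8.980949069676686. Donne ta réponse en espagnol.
De la ecuación de la posición x(t) = -9·sin(4·t), sustituimos t = 8.980949069676686 para obtener x = 8.81242864929535.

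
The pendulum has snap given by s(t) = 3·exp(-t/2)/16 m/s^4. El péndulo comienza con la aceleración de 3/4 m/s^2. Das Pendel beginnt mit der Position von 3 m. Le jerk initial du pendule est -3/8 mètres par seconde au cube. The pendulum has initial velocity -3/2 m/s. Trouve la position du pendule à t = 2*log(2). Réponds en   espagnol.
Debemos encontrar la integral de nuestra ecuación del snap s(t) = 3·exp(-t/2)/16 4 veces. La integral del snap es la sacudida. Usando j(0) = -3/8, obtenemos j(t) = -3·exp(-t/2)/8. La integral de la sacudida es la aceleración. Usando a(0) = 3/4, obtenemos a(t) = 3·exp(-t/2)/4. La integral de la aceleración es la velocidad. Usando v(0) = -3/2, obtenemos v(t) = -3·exp(-t/2)/2. Tomando ∫v(t)dt y aplicando x(0) = 3, encontramos x(t) = 3·exp(-t/2). Tenemos la posición x(t) = 3·exp(-t/2). Sustituyendo t = 2*log(2): x(2*log(2)) = 3/2.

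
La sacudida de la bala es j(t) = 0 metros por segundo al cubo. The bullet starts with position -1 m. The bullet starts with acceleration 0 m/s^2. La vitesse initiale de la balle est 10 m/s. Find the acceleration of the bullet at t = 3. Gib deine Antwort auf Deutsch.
Wir müssen unsere Gleichung für den Ruck j(t) = 0 1-mal integrieren. Mit ∫j(t)dt und Anwendung von a(0) = 0, finden wir a(t) = 0. Aus der Gleichung für die Beschleunigung a(t) = 0, setzen wir t = 3 ein und erhalten a = 0.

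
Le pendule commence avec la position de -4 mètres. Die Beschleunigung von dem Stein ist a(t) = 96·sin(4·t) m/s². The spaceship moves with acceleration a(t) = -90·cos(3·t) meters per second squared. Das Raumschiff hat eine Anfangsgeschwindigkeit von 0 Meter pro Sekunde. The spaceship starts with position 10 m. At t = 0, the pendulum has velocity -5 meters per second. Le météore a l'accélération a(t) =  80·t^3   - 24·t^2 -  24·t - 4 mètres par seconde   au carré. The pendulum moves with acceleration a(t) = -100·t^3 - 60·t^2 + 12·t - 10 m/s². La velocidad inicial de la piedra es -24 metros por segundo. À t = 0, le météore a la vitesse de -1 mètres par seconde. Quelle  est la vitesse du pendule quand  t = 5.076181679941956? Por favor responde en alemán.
Wir müssen unsere Gleichung für die Beschleunigung a(t) = -100·t^3 - 60·t^2 + 12·t - 10 1-mal integrieren. Das Integral von der Beschleunigung, mit v(0) = -5, ergibt die Geschwindigkeit: v(t) = -25·t^4 - 20·t^3 + 6·t^2 - 10·t - 5. Aus der Gleichung für die Geschwindigkeit v(t) = -25·t^4 - 20·t^3 + 6·t^2 - 10·t - 5, setzen wir t = 5.076181679941956 ein und erhalten v = -19116.4351396861.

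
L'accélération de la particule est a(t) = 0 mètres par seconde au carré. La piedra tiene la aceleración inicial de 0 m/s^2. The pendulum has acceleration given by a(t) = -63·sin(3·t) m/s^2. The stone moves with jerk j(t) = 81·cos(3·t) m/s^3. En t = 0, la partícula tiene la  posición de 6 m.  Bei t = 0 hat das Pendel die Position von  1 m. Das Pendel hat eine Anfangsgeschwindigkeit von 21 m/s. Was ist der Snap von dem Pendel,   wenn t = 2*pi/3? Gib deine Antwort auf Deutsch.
Ausgehend von der Beschleunigung a(t) = -63·sin(3·t), nehmen wir 2 Ableitungen. Die Ableitung von der Beschleunigung ergibt den Ruck: j(t) = -189·cos(3·t). Die Ableitung von dem Ruck ergibt den Snap: s(t) = 567·sin(3·t). Mit s(t) = 567·sin(3·t) und Einsetzen von t = 2*pi/3, finden wir s = 0.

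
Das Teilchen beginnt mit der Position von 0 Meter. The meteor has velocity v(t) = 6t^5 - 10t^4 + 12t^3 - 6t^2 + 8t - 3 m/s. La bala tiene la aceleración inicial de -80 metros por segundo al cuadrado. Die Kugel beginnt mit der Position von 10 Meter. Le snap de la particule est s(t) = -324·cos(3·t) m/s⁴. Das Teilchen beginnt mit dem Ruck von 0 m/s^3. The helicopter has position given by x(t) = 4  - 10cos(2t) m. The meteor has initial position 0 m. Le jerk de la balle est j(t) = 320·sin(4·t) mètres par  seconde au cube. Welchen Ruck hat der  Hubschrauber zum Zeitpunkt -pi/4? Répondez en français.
Nous devons dériver notre équation de la position x(t) = 4 - 10·cos(2·t) 3 fois. En dérivant la position, nous obtenons la vitesse: v(t) = 20·sin(2·t). En dérivant la vitesse, nous obtenons l'accélération: a(t) = 40·cos(2·t). En prenant d/dt de a(t), nous trouvons j(t) = -80·sin(2·t). De l'équation du jerk j(t) = -80·sin(2·t), nous substituons t = -pi/4 pour obtenir j = 80.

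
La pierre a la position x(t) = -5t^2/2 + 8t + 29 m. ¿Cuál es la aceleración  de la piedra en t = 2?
Partiendo de la posición x(t) = -5·t^2/2 + 8·t + 29, tomamos 2 derivadas. La derivada de la posición da la velocidad: v(t) = 8 - 5·t. Derivando la velocidad, obtenemos la aceleración: a(t) = -5. De la ecuación de la aceleración a(t) = -5, sustituimos t = 2 para obtener a = -5.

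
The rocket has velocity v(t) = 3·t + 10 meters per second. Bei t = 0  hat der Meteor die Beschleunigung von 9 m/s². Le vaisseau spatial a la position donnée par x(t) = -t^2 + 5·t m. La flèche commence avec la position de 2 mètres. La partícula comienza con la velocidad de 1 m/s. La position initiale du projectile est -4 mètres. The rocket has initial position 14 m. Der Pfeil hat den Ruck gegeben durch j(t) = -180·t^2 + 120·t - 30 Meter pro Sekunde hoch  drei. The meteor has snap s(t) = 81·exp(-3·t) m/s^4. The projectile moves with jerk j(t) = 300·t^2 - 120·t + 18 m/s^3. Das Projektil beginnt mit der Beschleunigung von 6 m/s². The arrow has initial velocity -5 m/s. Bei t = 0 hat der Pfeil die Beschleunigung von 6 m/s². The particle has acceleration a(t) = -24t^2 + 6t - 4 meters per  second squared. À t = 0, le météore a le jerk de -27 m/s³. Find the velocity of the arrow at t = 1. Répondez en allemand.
Wir müssen das Integral unserer Gleichung für den Ruck j(t) = -180·t^2 + 120·t - 30 2-mal finden. Die Stammfunktion von dem Ruck ist die Beschleunigung. Mit a(0) = 6 erhalten wir a(t) = -60·t^3 + 60·t^2 - 30·t + 6. Durch Integration von der Beschleunigung und Verwendung der Anfangsbedingung v(0) = -5, erhalten wir v(t) = -15·t^4 + 20·t^3 - 15·t^2 + 6·t - 5. Mit v(t) = -15·t^4 + 20·t^3 - 15·t^2 + 6·t - 5 und Einsetzen von t = 1, finden wir v = -9.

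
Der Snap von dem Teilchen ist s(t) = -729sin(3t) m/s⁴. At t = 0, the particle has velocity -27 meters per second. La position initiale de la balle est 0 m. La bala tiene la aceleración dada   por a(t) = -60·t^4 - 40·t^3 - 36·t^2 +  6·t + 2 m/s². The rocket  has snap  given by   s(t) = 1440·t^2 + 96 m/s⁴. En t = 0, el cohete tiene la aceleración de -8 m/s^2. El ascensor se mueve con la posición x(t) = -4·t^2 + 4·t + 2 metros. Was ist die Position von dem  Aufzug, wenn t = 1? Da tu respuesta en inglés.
From the given position equation x(t) = -4·t^2 + 4·t + 2, we substitute t = 1 to get x = 2.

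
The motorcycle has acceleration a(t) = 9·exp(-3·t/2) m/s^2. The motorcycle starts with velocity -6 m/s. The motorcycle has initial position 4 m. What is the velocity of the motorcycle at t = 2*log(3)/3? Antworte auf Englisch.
We must find the antiderivative of our acceleration equation a(t) = 9·exp(-3·t/2) 1 time. Finding the integral of a(t) and using v(0) = -6: v(t) = -6·exp(-3·t/2). From the given velocity equation v(t) = -6·exp(-3·t/2), we substitute t = 2*log(3)/3 to get v = -2.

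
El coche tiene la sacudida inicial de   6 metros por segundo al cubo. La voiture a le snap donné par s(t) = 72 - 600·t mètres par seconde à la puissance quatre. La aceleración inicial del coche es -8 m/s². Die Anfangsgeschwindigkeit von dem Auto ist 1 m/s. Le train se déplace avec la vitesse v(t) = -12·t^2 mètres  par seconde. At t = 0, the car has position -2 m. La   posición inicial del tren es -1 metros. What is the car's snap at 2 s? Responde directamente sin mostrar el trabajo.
The snap at t = 2 is s = -1128.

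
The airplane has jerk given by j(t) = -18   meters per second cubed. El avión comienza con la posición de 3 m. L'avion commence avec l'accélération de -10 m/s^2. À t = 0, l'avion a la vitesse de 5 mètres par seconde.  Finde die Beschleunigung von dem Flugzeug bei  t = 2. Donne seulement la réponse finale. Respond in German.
Die Beschleunigung bei t = 2 ist a = -46.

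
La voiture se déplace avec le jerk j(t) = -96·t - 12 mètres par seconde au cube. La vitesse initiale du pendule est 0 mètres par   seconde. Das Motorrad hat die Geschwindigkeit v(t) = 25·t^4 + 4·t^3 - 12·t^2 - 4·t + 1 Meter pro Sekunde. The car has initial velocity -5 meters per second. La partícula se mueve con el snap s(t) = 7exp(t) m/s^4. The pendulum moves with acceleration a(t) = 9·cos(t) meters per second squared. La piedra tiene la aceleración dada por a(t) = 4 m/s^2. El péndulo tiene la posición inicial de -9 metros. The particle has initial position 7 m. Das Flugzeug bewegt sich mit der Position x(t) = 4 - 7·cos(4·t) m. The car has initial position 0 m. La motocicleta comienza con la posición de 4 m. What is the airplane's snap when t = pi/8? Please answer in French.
En partant de la position x(t) = 4 - 7·cos(4·t), nous prenons 4 dérivées. En prenant d/dt de x(t), nous trouvons v(t) = 28·sin(4·t). La dérivée de la vitesse donne l'accélération: a(t) = 112·cos(4·t). La dérivée de l'accélération donne le jerk: j(t) = -448·sin(4·t). En dérivant le jerk, nous obtenons le snap: s(t) = -1792·cos(4·t). De l'équation du snap s(t) = -1792·cos(4·t), nous substituons t = pi/8 pour obtenir s = 0.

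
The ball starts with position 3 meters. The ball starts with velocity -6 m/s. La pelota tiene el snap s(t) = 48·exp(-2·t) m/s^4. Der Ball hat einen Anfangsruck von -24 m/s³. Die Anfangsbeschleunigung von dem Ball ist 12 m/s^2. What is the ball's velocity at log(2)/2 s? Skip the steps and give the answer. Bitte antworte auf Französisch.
v(log(2)/2) = -3.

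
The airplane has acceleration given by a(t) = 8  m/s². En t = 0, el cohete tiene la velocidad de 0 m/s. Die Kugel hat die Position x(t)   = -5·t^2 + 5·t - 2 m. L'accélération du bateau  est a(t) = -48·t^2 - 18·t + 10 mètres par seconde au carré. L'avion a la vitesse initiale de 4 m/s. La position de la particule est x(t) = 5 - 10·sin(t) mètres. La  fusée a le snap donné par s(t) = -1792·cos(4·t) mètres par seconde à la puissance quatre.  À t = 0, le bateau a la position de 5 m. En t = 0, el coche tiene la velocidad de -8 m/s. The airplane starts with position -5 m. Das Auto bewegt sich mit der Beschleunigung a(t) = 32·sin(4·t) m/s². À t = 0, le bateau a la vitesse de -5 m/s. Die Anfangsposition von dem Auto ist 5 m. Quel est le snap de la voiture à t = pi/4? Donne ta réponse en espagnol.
Debemos derivar nuestra ecuación de la aceleración a(t) = 32·sin(4·t) 2 veces. Tomando d/dt de a(t), encontramos j(t) = 128·cos(4·t). Derivando la sacudida, obtenemos el snap: s(t) = -512·sin(4·t). De la ecuación del snap s(t) = -512·sin(4·t), sustituimos t = pi/4 para obtener s = 0.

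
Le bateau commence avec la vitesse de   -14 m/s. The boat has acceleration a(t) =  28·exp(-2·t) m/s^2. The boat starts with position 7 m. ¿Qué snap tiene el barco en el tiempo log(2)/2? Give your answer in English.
Starting from acceleration a(t) = 28·exp(-2·t), we take 2 derivatives. Differentiating acceleration, we get jerk: j(t) = -56·exp(-2·t). Differentiating jerk, we get snap: s(t) = 112·exp(-2·t). We have snap s(t) = 112·exp(-2·t). Substituting t = log(2)/2: s(log(2)/2) = 56.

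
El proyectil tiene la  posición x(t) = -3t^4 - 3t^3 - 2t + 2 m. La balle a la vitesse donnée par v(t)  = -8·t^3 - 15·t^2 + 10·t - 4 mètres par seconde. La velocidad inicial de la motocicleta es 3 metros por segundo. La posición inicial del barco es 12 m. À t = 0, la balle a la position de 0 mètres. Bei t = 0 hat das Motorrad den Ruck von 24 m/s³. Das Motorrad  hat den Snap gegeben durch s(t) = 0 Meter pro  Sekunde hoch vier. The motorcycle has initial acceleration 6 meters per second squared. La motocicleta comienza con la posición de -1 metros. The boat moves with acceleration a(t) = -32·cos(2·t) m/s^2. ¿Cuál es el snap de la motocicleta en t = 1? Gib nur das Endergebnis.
s(1) = 0.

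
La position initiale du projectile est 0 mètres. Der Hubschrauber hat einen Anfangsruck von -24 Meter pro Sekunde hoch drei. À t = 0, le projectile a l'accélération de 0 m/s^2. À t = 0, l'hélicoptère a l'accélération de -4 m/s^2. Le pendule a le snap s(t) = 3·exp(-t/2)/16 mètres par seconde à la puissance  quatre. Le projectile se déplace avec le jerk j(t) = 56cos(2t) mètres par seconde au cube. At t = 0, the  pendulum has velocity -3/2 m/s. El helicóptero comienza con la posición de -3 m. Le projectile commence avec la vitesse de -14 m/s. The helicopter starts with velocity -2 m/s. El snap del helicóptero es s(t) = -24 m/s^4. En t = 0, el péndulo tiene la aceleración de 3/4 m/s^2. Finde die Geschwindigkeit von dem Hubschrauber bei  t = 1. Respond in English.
To solve this, we need to take 3 integrals of our snap equation s(t) = -24. Finding the integral of s(t) and using j(0) = -24: j(t) = -24·t - 24. Finding the integral of j(t) and using a(0) = -4: a(t) = -12·t^2 - 24·t - 4. Integrating acceleration and using the initial condition v(0) = -2, we get v(t) = -4·t^3 - 12·t^2 - 4·t - 2. From the given velocity equation v(t) = -4·t^3 - 12·t^2 - 4·t - 2, we substitute t = 1 to get v = -22.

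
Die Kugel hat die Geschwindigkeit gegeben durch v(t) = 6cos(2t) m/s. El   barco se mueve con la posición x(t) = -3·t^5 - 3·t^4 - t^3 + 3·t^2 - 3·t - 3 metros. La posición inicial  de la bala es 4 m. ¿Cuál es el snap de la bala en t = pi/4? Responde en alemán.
Wir müssen unsere Gleichung für die Geschwindigkeit v(t) = 6·cos(2·t) 3-mal ableiten. Mit d/dt von v(t) finden wir a(t) = -12·sin(2·t). Durch Ableiten von der Beschleunigung erhalten wir den Ruck: j(t) = -24·cos(2·t). Mit d/dt von j(t) finden wir s(t) = 48·sin(2·t). Mit s(t) = 48·sin(2·t) und Einsetzen von t = pi/4, finden wir s = 48.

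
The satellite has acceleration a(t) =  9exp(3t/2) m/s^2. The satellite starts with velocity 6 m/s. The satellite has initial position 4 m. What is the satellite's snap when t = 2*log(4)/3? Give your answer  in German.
Ausgehend von der Beschleunigung a(t) = 9·exp(3·t/2), nehmen wir 2 Ableitungen. Die Ableitung von der Beschleunigung ergibt den Ruck: j(t) = 27·exp(3·t/2)/2. Die Ableitung von dem Ruck ergibt den Snap: s(t) = 81·exp(3·t/2)/4. Mit s(t) = 81·exp(3·t/2)/4 und Einsetzen von t = 2*log(4)/3, finden wir s = 81.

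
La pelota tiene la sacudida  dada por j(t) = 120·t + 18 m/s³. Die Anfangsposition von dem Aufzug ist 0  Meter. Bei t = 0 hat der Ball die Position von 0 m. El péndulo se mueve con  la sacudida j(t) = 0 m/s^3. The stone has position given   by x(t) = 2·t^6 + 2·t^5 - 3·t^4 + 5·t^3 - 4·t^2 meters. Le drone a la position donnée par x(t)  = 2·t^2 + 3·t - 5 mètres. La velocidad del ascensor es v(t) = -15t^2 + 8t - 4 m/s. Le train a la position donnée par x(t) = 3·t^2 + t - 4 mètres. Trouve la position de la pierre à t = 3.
En utilisant x(t) = 2·t^6 + 2·t^5 - 3·t^4 + 5·t^3 - 4·t^2 et en substituant t = 3, nous trouvons x = 1800.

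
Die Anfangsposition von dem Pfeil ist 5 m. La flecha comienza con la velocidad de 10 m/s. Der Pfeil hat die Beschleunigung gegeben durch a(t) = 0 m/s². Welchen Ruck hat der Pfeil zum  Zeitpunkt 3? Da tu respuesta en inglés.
We must differentiate our acceleration equation a(t) = 0 1 time. The derivative of acceleration gives jerk: j(t) = 0. Using j(t) = 0 and substituting t = 3, we find j = 0.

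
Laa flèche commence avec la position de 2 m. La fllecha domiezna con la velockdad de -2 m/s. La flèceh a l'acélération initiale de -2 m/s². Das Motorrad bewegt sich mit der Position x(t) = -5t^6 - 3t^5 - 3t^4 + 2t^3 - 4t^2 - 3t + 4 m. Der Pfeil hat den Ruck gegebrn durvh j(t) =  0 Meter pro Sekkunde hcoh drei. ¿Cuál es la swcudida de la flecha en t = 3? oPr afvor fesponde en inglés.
We have jerk j(t) = 0. Substituting t = 3: j(3) = 0.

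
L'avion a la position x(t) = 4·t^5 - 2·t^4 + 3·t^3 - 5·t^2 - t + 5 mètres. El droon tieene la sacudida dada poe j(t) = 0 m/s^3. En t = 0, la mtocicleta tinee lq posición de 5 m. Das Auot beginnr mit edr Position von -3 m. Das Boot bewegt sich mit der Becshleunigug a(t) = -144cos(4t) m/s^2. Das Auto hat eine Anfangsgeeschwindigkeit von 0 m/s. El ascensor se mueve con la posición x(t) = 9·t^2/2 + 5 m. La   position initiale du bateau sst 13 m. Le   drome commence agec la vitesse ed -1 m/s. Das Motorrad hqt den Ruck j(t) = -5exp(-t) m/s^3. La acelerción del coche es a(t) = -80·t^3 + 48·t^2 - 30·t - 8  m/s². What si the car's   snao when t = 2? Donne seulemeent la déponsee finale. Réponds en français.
s(2) = -864.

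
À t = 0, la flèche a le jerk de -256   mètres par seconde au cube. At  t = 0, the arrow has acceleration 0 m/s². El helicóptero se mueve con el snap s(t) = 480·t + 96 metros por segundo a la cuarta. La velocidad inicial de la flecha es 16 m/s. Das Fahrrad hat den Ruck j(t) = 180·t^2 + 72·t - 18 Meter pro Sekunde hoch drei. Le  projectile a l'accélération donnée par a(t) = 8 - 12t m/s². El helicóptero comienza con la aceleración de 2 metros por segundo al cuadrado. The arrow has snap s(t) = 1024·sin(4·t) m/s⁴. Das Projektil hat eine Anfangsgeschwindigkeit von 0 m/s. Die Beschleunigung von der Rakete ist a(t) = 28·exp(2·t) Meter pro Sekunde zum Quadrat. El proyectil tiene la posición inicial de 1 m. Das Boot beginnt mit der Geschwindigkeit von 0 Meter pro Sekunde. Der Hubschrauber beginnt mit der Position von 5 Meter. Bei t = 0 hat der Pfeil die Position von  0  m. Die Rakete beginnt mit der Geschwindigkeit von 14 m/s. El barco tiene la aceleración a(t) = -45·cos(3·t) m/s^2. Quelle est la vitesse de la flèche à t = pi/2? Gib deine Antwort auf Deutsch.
Um dies zu lösen, müssen wir 3 Integrale unserer Gleichung für den Snap s(t) = 1024·sin(4·t) finden. Das Integral von dem Snap, mit j(0) = -256, ergibt den Ruck: j(t) = -256·cos(4·t). Die Stammfunktion von dem Ruck ist die Beschleunigung. Mit a(0) = 0 erhalten wir a(t) = -64·sin(4·t). Durch Integration von der Beschleunigung und Verwendung der Anfangsbedingung v(0) = 16, erhalten wir v(t) = 16·cos(4·t). Mit v(t) = 16·cos(4·t) und Einsetzen von t = pi/2, finden wir v = 16.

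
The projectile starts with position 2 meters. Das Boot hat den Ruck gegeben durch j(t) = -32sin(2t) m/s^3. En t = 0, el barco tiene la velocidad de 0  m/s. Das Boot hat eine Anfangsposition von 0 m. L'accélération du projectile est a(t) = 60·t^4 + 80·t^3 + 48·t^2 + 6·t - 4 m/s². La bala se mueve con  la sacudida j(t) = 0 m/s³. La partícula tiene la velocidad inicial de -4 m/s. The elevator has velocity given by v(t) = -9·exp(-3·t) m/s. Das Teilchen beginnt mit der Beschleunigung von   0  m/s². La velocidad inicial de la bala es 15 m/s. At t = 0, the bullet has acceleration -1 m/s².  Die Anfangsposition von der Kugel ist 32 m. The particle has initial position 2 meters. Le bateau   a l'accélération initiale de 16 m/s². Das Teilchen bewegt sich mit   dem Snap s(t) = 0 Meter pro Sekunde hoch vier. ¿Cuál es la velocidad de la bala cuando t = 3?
Debemos encontrar la integral de nuestra ecuación de la sacudida j(t) = 0 2 veces. La antiderivada de la sacudida es la aceleración. Usando a(0) = -1, obtenemos a(t) = -1. Tomando ∫a(t)dt y aplicando v(0) = 15, encontramos v(t) = 15 - t. Tenemos la velocidad v(t) = 15 - t. Sustituyendo t = 3: v(3) = 12.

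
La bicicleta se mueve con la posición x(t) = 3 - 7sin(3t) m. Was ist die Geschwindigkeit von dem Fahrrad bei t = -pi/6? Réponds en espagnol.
Debemos derivar nuestra ecuación de la posición x(t) = 3 - 7·sin(3·t) 1 vez. La derivada de la posición da la velocidad: v(t) = -21·cos(3·t). De la ecuación de la velocidad v(t) = -21·cos(3·t), sustituimos t = -pi/6 para obtener v = 0.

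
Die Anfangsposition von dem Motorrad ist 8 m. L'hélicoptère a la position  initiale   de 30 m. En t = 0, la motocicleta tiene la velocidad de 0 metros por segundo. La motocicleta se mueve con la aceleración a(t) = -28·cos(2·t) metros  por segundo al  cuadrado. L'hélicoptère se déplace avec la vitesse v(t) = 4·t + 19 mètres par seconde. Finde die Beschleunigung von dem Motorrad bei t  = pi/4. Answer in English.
From the given acceleration equation a(t) = -28·cos(2·t), we substitute t = pi/4 to get a = 0.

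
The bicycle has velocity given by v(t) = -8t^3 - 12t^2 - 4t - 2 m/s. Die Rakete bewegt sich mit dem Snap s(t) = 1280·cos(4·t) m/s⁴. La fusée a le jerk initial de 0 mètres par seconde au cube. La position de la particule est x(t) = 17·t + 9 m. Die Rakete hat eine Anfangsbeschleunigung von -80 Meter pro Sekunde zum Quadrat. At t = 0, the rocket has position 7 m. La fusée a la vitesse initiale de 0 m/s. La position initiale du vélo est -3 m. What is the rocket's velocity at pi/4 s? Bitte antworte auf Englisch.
Starting from snap s(t) = 1280·cos(4·t), we take 3 antiderivatives. Integrating snap and using the initial condition j(0) = 0, we get j(t) = 320·sin(4·t). The antiderivative of jerk, with a(0) = -80, gives acceleration: a(t) = -80·cos(4·t). Taking ∫a(t)dt and applying v(0) = 0, we find v(t) = -20·sin(4·t). Using v(t) = -20·sin(4·t) and substituting t = pi/4, we find v = 0.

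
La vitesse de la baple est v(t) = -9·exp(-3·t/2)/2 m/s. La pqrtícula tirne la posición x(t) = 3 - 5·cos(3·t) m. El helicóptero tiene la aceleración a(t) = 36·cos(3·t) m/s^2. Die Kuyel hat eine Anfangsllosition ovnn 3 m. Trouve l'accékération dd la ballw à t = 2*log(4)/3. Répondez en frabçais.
En partant de la vitesse v(t) = -9·exp(-3·t/2)/2, nous prenons 1 dérivée. En prenant d/dt de v(t), nous trouvons a(t) = 27·exp(-3·t/2)/4. De l'équation de l'accélération a(t) = 27·exp(-3·t/2)/4, nous substituons t = 2*log(4)/3 pour obtenir a = 27/16.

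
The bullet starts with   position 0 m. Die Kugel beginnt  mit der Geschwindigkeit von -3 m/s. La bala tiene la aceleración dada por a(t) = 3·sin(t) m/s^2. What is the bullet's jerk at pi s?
Starting from acceleration a(t) = 3·sin(t), we take 1 derivative. Taking d/dt of a(t), we find j(t) = 3·cos(t). Using j(t) = 3·cos(t) and substituting t = pi, we find j = -3.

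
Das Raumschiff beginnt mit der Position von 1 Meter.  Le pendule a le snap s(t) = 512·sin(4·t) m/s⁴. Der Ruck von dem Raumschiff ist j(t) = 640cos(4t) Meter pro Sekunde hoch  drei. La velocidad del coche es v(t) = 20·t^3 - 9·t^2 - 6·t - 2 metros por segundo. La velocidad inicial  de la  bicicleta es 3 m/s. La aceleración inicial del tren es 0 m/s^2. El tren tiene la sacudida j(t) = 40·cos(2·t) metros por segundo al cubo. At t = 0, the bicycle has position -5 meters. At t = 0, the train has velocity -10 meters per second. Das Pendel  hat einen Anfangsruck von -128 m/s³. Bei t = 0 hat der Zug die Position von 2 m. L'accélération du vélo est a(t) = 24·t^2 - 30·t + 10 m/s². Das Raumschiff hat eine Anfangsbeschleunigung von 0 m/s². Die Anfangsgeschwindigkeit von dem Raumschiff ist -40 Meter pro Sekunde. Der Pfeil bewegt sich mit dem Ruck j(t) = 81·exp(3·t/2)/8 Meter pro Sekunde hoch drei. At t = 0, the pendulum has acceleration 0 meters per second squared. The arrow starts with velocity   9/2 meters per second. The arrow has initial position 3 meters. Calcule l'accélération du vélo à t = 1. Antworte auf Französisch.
De l'équation de l'accélération a(t) = 24·t^2 - 30·t + 10, nous substituons t = 1 pour obtenir a = 4.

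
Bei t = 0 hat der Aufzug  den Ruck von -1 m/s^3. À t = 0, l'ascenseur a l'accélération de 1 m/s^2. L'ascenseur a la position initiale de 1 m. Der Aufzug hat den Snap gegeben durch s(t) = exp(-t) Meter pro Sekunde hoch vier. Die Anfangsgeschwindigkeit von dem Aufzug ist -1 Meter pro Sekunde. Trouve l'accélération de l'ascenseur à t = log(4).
Nous devons trouver l'intégrale de notre équation du snap s(t) = exp(-t) 2 fois. La primitive du snap est le jerk. En utilisant j(0) = -1, nous obtenons j(t) = -exp(-t). En prenant ∫j(t)dt et en appliquant a(0) = 1, nous trouvons a(t) = exp(-t). En utilisant a(t) = exp(-t) et en substituant t = log(4), nous trouvons a = 1/4.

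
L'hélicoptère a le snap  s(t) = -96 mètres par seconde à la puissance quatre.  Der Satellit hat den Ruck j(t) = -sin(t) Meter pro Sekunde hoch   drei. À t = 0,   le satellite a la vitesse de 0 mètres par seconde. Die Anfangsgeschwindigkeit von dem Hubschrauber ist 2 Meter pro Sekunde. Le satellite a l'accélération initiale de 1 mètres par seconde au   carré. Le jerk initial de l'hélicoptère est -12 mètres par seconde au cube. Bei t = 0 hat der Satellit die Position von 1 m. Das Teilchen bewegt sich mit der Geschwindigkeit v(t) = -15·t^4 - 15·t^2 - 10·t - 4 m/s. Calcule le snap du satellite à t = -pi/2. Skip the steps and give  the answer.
La réponse est 0.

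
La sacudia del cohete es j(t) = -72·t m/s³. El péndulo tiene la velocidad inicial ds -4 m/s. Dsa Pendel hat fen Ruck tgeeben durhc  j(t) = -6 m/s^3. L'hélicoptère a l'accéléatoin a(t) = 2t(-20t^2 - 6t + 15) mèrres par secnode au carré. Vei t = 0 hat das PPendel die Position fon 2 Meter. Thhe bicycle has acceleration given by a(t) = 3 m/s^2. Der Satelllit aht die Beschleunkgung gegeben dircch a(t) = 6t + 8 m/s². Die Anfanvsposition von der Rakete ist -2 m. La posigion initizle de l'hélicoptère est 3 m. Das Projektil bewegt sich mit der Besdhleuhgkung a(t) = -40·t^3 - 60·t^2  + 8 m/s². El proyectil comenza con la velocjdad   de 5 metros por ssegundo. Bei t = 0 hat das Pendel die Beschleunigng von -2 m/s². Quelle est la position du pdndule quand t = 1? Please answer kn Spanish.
Necesitamos integrar nuestra ecuación de la sacudida j(t) = -6 3 veces. La antiderivada de la sacudida es la aceleración. Usando a(0) = -2, obtenemos a(t) = -6·t - 2. La antiderivada de la aceleración, con v(0) = -4, da la velocidad: v(t) = -3·t^2 - 2·t - 4. La integral de la velocidad, con x(0) = 2, da la posición: x(t) = -t^3 - t^2 - 4·t + 2. De la ecuación de la posición x(t) = -t^3 - t^2 - 4·t + 2, sustituimos t = 1 para obtener x = -4.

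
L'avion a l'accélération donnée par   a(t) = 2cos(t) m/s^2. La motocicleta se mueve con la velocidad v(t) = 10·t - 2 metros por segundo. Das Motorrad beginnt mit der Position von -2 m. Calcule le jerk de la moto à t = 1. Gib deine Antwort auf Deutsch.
Ausgehend von der Geschwindigkeit v(t) = 10·t - 2, nehmen wir 2 Ableitungen. Durch Ableiten von der Geschwindigkeit erhalten wir die Beschleunigung: a(t) = 10. Mit d/dt von a(t) finden wir j(t) = 0. Wir haben den Ruck j(t) = 0. Durch Einsetzen von t = 1: j(1) = 0.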